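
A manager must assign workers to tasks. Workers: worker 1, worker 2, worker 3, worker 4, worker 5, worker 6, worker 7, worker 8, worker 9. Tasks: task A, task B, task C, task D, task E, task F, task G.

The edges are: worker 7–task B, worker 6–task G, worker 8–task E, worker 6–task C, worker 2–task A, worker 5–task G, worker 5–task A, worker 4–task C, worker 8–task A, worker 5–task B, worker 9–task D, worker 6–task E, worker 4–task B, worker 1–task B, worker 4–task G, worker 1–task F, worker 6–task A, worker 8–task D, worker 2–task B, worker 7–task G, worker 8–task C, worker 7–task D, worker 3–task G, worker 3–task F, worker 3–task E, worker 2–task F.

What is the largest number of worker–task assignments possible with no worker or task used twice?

7

A valid assignment of size 7: worker 1-task F, worker 2-task B, worker 3-task G, worker 4-task C, worker 5-task A, worker 6-task E, worker 7-task D.
The set {worker 1, worker 2, worker 3, worker 4, worker 5, worker 6, worker 7, worker 8, worker 9} has only 7 neighbours ({task A, task B, task C, task D, task E, task F, task G}), so by Hall's theorem at most 7 of the 9 workers can be matched.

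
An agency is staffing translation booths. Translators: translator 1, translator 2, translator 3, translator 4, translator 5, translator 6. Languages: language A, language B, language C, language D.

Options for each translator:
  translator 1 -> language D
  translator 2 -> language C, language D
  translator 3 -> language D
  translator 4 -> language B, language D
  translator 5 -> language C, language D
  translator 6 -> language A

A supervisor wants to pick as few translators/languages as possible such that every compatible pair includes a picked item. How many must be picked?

4

A maximum matching has 4 edges (e.g. translator 1–language D, translator 2–language C, translator 4–language B, translator 6–language A).
By König's theorem the minimum vertex cover has the same size. One such cover is {translator 4, translator 6, language C, language D}.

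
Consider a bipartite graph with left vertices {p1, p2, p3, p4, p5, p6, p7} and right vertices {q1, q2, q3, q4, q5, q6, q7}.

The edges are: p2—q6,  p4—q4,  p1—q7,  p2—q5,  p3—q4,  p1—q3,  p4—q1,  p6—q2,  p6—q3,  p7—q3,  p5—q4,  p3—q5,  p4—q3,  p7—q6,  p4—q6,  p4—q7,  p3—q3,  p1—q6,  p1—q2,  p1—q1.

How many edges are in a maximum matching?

A valid assignment of size 7: p1-q1, p2-q5, p3-q3, p4-q7, p5-q4, p6-q2, p7-q6.
All 7 left vertices are matched, so no larger matching exists.

7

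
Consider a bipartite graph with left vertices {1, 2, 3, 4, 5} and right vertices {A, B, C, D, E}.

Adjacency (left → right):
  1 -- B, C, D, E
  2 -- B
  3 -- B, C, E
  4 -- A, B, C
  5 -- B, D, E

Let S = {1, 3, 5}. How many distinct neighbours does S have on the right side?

4

The union of neighbours of {1, 3, 5} is {B, C, D, E}, which has 4 elements.
Since |N(S)| = 4 ≥ |S| = 3, Hall's condition holds for this subset.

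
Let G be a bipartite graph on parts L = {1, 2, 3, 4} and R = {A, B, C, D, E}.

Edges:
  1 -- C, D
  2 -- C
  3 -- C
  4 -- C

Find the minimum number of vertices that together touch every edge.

2

The 2 edges 1–D, 2–C form a matching, so any vertex cover needs at least 2 vertices (one per matched edge).
Conversely {1, C} meets every edge and has exactly 2 vertices, so 2 is optimal.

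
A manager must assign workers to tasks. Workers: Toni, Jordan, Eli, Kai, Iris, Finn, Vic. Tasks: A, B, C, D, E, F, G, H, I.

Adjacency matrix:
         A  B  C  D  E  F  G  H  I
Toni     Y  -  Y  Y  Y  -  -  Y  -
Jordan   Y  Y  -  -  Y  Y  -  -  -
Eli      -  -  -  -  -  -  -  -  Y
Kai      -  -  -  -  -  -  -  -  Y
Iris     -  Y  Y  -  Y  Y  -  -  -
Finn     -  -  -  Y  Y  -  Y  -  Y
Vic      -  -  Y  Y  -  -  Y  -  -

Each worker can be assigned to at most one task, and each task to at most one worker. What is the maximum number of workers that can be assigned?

6

One maximum matching: Toni→A, Jordan→B, Eli→I, Iris→C, Finn→E, Vic→G.
The set {Eli, Kai} has only 1 neighbour ({I}), so by Hall's theorem at most 6 of the 7 workers can be matched.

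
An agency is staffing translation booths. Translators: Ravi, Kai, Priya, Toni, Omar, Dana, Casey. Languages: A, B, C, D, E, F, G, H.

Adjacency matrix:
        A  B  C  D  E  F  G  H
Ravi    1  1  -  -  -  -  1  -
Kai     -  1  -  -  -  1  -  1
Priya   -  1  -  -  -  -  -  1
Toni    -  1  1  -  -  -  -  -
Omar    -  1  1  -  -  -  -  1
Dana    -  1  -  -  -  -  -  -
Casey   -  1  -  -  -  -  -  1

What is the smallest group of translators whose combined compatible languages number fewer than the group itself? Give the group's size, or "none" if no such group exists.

3

Take S = {Priya, Dana, Casey}. Its neighbourhood is {B, H}, so |N(S)| = 2 < |S| = 3.
Every subset of size less than 3 has at least as many neighbours as members, so 3 is the minimum.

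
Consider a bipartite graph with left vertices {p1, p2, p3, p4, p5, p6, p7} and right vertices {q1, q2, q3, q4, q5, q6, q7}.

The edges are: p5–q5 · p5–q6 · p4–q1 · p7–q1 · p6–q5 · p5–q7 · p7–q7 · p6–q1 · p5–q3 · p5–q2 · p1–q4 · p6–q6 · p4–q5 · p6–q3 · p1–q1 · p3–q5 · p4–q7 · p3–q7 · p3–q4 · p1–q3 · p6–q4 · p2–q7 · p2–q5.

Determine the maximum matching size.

One maximum matching: p1→q3, p2→q5, p3→q4, p4→q1, p5→q2, p6→q6, p7→q7.
All 7 left vertices are matched, so no larger matching exists.

7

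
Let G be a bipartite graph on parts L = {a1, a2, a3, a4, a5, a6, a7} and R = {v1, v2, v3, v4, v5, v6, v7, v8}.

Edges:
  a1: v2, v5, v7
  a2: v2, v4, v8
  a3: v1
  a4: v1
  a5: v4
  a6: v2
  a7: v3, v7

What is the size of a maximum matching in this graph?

6

A valid assignment of size 6: a1→v5, a2→v8, a3→v1, a5→v4, a6→v2, a7→v7.
The set {a3, a4} has only 1 neighbour ({v1}), so by Hall's theorem at most 6 of the 7 left vertices can be matched.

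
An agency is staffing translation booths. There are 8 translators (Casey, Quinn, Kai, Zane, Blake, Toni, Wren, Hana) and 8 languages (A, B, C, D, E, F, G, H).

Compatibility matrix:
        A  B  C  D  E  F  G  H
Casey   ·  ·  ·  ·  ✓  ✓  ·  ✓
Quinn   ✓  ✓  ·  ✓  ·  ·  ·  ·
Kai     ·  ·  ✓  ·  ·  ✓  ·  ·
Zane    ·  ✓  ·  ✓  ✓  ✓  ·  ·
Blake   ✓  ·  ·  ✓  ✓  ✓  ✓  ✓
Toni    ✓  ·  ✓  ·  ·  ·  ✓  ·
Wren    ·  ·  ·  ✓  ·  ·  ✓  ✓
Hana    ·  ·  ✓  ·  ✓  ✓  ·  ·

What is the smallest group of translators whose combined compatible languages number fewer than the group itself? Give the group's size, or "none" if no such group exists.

A matching saturating every translator exists, for instance Casey→H, Quinn→D, Kai→F, Zane→B, Blake→A, Toni→C, Wren→G, Hana→E.
By Hall's marriage theorem, this means |N(S)| ≥ |S| for every subset S, so no violating subset exists.

none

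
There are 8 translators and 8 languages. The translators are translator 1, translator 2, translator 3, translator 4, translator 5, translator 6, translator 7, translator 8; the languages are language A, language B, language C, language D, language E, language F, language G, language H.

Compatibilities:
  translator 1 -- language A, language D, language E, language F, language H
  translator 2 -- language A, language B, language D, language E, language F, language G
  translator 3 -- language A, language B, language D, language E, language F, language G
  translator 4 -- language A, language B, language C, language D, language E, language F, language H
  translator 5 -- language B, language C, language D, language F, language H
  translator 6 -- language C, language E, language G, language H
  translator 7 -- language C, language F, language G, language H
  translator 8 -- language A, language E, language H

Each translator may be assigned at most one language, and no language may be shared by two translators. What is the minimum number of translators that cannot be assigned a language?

A valid assignment of size 8: translator 1-language D, translator 2-language B, translator 3-language F, translator 4-language E, translator 5-language C, translator 6-language H, translator 7-language G, translator 8-language A.
All 8 translators are matched, so no larger matching exists.
That matches 8 of the 8, leaving 0 unmatched; no matching can do better.

0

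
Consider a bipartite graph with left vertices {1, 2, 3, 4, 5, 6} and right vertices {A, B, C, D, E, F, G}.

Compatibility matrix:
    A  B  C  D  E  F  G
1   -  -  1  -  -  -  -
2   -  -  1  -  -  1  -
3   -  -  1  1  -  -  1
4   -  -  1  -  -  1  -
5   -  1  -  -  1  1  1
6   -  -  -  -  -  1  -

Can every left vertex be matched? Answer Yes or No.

No

The set {1, 2, 4, 6} has only 2 neighbours ({C, F}), so by Hall's theorem at most 4 of the 6 left vertices can be matched.
Hence no matching covers every left vertex.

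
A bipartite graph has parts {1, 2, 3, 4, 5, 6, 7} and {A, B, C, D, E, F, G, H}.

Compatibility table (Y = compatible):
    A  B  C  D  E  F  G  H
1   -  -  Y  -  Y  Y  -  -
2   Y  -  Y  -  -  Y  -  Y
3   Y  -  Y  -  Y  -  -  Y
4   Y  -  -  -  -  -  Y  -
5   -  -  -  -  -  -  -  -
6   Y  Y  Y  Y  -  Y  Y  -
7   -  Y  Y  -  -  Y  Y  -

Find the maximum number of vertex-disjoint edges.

6

One maximum matching: 1–C, 2–F, 3–E, 4–A, 6–G, 7–B.
The set {5} has only 0 neighbours (∅), so by Hall's theorem at most 6 of the 7 left vertices can be matched.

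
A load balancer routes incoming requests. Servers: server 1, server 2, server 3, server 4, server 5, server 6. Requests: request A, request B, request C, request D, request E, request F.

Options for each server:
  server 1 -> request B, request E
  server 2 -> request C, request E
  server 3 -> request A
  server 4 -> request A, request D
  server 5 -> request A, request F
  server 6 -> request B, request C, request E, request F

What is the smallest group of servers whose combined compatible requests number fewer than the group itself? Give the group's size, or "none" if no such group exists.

none

A matching saturating every server exists, for instance server 1→request B, server 2→request C, server 3→request A, server 4→request D, server 5→request F, server 6→request E.
By Hall's marriage theorem, this means |N(S)| ≥ |S| for every subset S, so no violating subset exists.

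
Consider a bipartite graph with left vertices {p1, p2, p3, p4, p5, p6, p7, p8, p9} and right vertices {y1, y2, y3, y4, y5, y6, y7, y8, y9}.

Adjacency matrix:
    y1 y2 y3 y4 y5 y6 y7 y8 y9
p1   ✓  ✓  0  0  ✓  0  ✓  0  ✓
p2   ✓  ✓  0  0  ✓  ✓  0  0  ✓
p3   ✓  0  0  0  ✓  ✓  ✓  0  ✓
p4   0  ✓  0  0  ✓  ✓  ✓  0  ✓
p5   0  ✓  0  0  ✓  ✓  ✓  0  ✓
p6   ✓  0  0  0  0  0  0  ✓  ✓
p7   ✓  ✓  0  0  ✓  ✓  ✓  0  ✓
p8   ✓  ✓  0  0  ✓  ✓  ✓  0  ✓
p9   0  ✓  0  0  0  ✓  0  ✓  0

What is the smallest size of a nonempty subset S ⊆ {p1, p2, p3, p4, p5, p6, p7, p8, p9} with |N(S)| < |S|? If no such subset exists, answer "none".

Take S = {p1, p2, p3, p4, p5, p7, p8}. Its neighbourhood is {y1, y2, y5, y6, y7, y9}, so |N(S)| = 6 < |S| = 7.
Every subset of size less than 7 has at least as many neighbours as members, so 7 is the minimum.

7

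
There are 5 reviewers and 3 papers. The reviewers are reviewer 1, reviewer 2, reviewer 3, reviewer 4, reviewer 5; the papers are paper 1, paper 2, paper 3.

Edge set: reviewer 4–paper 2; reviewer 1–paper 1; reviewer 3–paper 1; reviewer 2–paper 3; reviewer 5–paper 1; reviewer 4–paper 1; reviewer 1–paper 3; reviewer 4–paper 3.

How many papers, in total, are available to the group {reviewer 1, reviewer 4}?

The union of neighbours of {reviewer 1, reviewer 4} is {paper 1, paper 2, paper 3}, which has 3 elements.
Since |N(S)| = 3 ≥ |S| = 2, Hall's condition holds for this subset.

3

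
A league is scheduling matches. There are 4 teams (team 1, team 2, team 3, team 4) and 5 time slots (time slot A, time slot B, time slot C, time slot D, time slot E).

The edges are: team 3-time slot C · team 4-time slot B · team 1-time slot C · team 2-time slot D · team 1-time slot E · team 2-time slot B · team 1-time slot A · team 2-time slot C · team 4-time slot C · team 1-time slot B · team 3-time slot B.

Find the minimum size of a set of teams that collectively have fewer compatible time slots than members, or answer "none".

A matching saturating every team exists, for instance team 1→time slot A, team 2→time slot D, team 3→time slot C, team 4→time slot B.
By Hall's marriage theorem, this means |N(S)| ≥ |S| for every subset S, so no violating subset exists.

none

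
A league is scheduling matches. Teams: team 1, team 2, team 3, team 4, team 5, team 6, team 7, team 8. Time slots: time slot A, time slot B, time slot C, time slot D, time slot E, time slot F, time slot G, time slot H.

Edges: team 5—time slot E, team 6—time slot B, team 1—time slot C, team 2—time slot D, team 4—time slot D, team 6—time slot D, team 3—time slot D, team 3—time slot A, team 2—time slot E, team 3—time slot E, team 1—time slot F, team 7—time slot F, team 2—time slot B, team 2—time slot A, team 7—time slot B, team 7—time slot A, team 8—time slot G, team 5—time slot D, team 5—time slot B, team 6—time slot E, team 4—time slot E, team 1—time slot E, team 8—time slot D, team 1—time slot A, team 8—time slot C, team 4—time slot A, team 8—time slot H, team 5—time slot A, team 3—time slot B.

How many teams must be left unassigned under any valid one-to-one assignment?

1

One maximum matching: team 1-time slot C, team 2-time slot B, team 3-time slot E, team 4-time slot A, team 5-time slot D, team 7-time slot F, team 8-time slot H.
The set {team 2, team 3, team 4, team 5, team 6} has only 4 neighbours ({time slot A, time slot B, time slot D, time slot E}), so by Hall's theorem at most 7 of the 8 teams can be matched.
That matches 7 of the 8, leaving 1 unmatched; no matching can do better.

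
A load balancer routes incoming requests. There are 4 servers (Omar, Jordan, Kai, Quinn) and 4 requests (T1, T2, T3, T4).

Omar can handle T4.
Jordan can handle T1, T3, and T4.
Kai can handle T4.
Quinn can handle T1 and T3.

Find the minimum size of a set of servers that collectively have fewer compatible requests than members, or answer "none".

Take S = {Omar, Kai}. Its neighbourhood is {T4}, so |N(S)| = 1 < |S| = 2.
No single vertex violates Hall's condition since each has at least one neighbour, so 2 is the minimum.

2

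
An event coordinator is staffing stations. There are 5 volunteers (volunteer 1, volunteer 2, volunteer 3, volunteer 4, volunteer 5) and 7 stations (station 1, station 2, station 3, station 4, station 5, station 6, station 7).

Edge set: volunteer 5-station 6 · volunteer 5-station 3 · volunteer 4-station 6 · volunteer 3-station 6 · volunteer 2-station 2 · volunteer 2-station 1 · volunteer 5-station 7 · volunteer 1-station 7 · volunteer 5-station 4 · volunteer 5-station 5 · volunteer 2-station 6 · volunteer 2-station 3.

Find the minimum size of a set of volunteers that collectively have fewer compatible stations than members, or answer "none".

Take S = {volunteer 3, volunteer 4}. Its neighbourhood is {station 6}, so |N(S)| = 1 < |S| = 2.
No single vertex violates Hall's condition since each has at least one neighbour, so 2 is the minimum.

2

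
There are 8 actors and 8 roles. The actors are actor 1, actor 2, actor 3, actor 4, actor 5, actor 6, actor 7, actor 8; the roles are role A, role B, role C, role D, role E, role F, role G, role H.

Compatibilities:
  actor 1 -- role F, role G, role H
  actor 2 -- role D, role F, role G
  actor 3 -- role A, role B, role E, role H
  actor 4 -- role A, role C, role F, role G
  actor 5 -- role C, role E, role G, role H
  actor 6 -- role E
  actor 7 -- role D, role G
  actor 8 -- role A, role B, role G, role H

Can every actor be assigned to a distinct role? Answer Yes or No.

A valid assignment of size 8: actor 1–role F, actor 2–role D, actor 3–role H, actor 4–role A, actor 5–role C, actor 6–role E, actor 7–role G, actor 8–role B.
Every actor is matched, so this is a perfect matching.

Yes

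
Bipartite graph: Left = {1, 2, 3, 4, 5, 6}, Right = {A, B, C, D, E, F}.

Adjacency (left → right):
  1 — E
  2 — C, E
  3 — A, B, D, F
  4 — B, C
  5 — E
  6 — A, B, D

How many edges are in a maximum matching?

A valid assignment of size 5: 1→E, 2→C, 3→F, 4→B, 6→D.
The set {1, 5} has only 1 neighbour ({E}), so by Hall's theorem at most 5 of the 6 left vertices can be matched.

5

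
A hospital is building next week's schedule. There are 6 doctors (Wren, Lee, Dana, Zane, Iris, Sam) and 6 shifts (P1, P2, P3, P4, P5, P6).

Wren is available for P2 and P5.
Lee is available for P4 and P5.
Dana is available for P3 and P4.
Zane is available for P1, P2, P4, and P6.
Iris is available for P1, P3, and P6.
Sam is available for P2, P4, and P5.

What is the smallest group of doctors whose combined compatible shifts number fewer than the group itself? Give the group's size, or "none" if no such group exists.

A matching saturating every doctor exists, for instance Wren→P2, Lee→P4, Dana→P3, Zane→P6, Iris→P1, Sam→P5.
By Hall's marriage theorem, this means |N(S)| ≥ |S| for every subset S, so no violating subset exists.

none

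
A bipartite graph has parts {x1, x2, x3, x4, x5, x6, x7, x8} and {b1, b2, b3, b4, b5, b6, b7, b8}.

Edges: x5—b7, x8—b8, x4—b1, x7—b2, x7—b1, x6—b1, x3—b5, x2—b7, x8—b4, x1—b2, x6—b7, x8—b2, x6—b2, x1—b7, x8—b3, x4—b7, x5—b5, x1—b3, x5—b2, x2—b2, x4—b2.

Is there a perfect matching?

The set {x2, x3, x4, x5, x6, x7} has only 4 neighbours ({b1, b2, b5, b7}), so by Hall's theorem at most 6 of the 8 left vertices can be matched.
Hence no matching covers every left vertex.

No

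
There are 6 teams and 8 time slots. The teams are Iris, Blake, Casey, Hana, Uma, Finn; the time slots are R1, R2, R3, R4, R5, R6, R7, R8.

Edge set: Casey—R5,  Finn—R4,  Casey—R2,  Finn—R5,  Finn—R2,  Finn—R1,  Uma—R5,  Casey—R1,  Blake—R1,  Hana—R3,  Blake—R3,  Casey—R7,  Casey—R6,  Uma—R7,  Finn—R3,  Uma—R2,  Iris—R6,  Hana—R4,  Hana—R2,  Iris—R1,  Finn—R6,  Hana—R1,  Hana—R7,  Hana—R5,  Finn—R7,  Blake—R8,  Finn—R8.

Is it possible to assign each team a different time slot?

One maximum matching: Iris→R1, Blake→R8, Casey→R2, Hana→R3, Uma→R7, Finn→R6.
Every team is matched, so this matching saturates all of them.

Yes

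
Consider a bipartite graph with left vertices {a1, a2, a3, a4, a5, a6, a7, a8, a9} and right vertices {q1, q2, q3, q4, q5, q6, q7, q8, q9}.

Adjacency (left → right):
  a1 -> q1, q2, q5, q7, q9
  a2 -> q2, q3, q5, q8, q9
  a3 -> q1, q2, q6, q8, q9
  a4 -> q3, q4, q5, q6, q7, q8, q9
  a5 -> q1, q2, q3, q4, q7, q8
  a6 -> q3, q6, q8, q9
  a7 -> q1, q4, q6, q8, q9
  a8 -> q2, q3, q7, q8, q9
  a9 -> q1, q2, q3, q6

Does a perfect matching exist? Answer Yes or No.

Yes

A valid assignment of size 9: a1-q5, a2-q2, a3-q1, a4-q8, a5-q4, a6-q3, a7-q9, a8-q7, a9-q6.
All 9 left vertices are covered.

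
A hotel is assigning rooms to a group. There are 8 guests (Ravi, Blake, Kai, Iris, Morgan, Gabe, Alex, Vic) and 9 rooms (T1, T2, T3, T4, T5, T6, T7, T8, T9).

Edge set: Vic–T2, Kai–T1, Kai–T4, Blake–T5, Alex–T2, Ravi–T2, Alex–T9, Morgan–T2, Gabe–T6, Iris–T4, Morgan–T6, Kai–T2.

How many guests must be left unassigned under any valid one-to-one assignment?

2

For example, pair Ravi→T2, Blake→T5, Kai→T1, Iris→T4, Morgan→T6, Alex→T9.
The set {Ravi, Morgan, Gabe, Vic} has only 2 neighbours ({T2, T6}), so by Hall's theorem at most 6 of the 8 guests can be matched.
That matches 6 of the 8, leaving 2 unmatched; no matching can do better.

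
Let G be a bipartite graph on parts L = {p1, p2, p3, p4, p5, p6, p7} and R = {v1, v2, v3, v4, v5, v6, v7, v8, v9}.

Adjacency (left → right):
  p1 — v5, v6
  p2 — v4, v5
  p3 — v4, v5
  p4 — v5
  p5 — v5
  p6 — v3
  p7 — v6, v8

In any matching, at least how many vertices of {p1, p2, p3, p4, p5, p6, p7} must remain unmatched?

2

One maximum matching: p1-v6, p2-v5, p3-v4, p6-v3, p7-v8.
The set {p2, p3, p4, p5} has only 2 neighbours ({v4, v5}), so by Hall's theorem at most 5 of the 7 left vertices can be matched.
That matches 5 of the 7, leaving 2 unmatched; no matching can do better.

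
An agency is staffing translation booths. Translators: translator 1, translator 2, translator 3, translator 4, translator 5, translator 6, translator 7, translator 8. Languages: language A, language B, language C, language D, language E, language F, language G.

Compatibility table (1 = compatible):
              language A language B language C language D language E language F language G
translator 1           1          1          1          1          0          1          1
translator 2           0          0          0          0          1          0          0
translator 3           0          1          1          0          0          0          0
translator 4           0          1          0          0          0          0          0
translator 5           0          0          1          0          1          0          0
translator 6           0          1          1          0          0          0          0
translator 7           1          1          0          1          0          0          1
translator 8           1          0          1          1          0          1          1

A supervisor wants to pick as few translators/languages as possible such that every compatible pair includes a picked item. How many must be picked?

6

A maximum matching has 6 edges (e.g. translator 1–language D, translator 2–language E, translator 3–language C, translator 4–language B, translator 7–language A, translator 8–language F).
By König's theorem the minimum vertex cover has the same size. One such cover is {translator 1, translator 7, translator 8, language B, language C, language E}.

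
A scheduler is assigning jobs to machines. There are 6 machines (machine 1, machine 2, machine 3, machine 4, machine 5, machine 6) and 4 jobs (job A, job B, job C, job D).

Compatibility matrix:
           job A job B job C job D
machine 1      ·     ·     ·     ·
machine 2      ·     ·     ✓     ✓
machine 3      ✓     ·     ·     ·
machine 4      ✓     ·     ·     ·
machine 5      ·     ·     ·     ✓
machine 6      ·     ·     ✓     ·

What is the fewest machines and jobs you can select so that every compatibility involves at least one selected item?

3

{job A, job C, job D} is a vertex cover of size 3: every edge has an endpoint in this set.
No smaller cover exists because machine 2–job C, machine 3–job A, machine 5–job D is a matching of size 3, and a cover must include an endpoint of each of these disjoint edges (König's theorem).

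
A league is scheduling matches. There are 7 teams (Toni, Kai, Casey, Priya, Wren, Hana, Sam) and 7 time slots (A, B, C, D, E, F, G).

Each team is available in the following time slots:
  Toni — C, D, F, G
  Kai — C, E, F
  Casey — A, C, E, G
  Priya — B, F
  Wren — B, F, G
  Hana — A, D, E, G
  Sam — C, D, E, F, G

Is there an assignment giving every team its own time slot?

Yes

A valid assignment of size 7: Toni→C, Kai→E, Casey→A, Priya→F, Wren→B, Hana→D, Sam→G.
Every team is matched, so this is a perfect matching.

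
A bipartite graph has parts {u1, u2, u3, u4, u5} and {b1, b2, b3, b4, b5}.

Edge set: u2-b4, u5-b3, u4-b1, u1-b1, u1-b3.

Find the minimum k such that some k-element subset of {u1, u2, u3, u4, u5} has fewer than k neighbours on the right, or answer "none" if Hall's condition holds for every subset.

1

Take S = {u3}. Its neighbourhood is {}, so |N(S)| = 0 < |S| = 1.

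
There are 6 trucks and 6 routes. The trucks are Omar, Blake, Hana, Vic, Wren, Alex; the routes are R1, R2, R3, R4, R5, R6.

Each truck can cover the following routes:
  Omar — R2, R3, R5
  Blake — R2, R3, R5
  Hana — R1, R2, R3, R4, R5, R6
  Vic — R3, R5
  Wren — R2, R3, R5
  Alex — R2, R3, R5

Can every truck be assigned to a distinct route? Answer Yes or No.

No

The set {Omar, Blake, Vic, Wren, Alex} has only 3 neighbours ({R2, R3, R5}), so by Hall's theorem at most 4 of the 6 trucks can be matched.
Hence no matching covers every truck.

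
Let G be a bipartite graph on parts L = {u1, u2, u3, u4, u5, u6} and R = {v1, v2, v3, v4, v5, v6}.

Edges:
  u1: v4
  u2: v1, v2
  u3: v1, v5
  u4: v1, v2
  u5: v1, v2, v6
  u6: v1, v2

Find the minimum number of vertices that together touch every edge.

5

The 5 edges u1–v4, u2–v1, u3–v5, u4–v2, u5–v6 form a matching, so any vertex cover needs at least 5 vertices (one per matched edge).
Conversely {u1, u3, u5, v1, v2} meets every edge and has exactly 5 vertices, so 5 is optimal.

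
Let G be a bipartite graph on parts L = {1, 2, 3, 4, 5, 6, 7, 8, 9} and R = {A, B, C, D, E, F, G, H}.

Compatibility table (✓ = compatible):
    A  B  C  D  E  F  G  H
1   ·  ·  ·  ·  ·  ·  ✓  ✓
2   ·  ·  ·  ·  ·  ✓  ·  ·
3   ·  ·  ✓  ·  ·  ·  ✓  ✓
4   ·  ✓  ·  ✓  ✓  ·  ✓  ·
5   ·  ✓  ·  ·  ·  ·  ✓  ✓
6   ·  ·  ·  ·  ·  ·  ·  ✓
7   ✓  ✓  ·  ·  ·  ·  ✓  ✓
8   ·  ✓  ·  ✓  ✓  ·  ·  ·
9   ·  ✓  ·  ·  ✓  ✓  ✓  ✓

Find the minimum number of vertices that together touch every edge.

{3, 7, B, D, E, F, G, H} is a vertex cover of size 8: every edge has an endpoint in this set.
No smaller cover exists because 1–G, 2–F, 3–C, 4–D, 5–B, 6–H, 7–A, 8–E is a matching of size 8, and a cover must include an endpoint of each of these disjoint edges (König's theorem).

8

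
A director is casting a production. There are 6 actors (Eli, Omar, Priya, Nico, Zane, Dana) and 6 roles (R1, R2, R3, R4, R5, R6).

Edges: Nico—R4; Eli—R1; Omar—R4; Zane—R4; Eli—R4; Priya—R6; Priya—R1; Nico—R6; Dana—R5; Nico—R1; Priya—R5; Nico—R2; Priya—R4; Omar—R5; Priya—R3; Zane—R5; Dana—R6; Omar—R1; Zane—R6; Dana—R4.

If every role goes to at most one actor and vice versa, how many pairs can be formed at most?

One maximum matching: Eli-R1, Omar-R5, Priya-R3, Nico-R2, Zane-R6, Dana-R4.
All 6 actors are matched, so no larger matching exists.

6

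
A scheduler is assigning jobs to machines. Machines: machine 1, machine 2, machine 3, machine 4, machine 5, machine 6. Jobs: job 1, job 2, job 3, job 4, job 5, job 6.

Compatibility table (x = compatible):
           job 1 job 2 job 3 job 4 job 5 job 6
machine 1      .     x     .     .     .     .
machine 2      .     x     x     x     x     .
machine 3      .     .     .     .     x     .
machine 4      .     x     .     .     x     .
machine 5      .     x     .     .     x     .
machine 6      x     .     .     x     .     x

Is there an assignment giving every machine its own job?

No

The set {machine 1, machine 3, machine 4, machine 5} has only 2 neighbours ({job 2, job 5}), so by Hall's theorem at most 4 of the 6 machines can be matched.
Hence no matching covers every machine.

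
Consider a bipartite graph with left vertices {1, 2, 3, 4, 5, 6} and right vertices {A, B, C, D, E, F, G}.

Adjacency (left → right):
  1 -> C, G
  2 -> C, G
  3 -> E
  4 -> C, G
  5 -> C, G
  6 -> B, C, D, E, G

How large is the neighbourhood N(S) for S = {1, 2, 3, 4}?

3

The union of neighbours of {1, 2, 3, 4} is {C, E, G}, which has 3 elements.
Since |N(S)| = 3 < |S| = 4, Hall's condition fails for this subset.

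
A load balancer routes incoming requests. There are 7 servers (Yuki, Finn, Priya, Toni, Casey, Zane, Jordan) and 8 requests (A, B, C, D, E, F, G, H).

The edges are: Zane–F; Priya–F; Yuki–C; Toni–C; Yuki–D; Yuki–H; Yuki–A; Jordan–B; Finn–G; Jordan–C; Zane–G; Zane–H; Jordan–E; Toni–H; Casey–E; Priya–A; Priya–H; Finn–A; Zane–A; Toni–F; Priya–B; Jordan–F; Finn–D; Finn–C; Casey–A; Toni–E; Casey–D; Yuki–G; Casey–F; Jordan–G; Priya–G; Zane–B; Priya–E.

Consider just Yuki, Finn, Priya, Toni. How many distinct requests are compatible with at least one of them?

The union of neighbours of {Yuki, Finn, Priya, Toni} is {A, B, C, D, E, F, G, H}, which has 8 elements.
Since |N(S)| = 8 ≥ |S| = 4, Hall's condition holds for this subset.

8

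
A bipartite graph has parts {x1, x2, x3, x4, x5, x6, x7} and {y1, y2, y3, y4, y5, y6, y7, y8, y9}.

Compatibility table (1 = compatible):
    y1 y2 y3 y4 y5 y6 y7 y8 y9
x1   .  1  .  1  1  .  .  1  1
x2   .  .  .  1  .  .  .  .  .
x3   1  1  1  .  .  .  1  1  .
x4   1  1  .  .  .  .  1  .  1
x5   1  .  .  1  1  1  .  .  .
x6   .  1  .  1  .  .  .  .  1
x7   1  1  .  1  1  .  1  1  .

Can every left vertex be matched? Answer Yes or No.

Yes

A valid assignment of size 7: x1–y9, x2–y4, x3–y3, x4–y1, x5–y5, x6–y2, x7–y7.
All 7 left vertices are covered.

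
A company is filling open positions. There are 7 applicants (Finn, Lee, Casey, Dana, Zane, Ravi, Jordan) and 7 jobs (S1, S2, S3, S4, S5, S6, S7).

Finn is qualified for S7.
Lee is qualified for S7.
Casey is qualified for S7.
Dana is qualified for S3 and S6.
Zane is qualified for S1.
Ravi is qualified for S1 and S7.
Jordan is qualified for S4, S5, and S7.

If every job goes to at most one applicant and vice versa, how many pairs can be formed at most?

A valid assignment of size 4: Finn-S7, Dana-S6, Zane-S1, Jordan-S4.
The set {Finn, Lee, Casey, Zane, Ravi} has only 2 neighbours ({S1, S7}), so by Hall's theorem at most 4 of the 7 applicants can be matched.

4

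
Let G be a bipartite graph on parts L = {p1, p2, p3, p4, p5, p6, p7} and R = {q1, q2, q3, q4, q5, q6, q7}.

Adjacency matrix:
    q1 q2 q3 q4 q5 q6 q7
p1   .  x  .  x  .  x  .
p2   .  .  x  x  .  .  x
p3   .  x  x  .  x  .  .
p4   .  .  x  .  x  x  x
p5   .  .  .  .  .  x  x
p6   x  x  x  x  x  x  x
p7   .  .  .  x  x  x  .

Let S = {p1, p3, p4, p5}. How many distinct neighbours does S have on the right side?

6

The union of neighbours of {p1, p3, p4, p5} is {q2, q3, q4, q5, q6, q7}, which has 6 elements.
Since |N(S)| = 6 ≥ |S| = 4, Hall's condition holds for this subset.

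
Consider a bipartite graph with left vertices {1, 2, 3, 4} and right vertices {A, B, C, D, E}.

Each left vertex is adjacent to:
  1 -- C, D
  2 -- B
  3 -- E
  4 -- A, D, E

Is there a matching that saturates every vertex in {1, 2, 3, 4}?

Yes

A valid assignment of size 4: 1–C, 2–B, 3–E, 4–D.
Every left vertex is matched, so this matching saturates all of them.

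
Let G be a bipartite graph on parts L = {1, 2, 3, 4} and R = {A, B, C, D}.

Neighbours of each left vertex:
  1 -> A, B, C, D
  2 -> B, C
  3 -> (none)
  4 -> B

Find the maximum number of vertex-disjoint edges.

One maximum matching: 1-D, 2-C, 4-B.
The set {3} has only 0 neighbours (∅), so by Hall's theorem at most 3 of the 4 left vertices can be matched.

3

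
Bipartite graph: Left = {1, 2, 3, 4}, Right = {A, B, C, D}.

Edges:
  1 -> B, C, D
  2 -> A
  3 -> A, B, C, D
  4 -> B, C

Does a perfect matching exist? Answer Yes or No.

Yes

A valid assignment of size 4: 1→D, 2→A, 3→C, 4→B.
All 4 left vertices are covered.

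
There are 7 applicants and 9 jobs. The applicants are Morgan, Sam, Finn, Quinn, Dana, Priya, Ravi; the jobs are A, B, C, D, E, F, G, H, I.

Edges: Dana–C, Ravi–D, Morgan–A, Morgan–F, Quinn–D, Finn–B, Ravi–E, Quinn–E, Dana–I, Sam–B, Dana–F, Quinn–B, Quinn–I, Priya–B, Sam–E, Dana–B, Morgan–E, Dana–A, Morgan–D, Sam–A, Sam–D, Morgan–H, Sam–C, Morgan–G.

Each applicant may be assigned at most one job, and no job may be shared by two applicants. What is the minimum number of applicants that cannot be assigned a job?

For example, pair Morgan-G, Sam-A, Finn-B, Quinn-D, Dana-F, Ravi-E.
The set {Finn, Priya} has only 1 neighbour ({B}), so by Hall's theorem at most 6 of the 7 applicants can be matched.
That matches 6 of the 7, leaving 1 unmatched; no matching can do better.

1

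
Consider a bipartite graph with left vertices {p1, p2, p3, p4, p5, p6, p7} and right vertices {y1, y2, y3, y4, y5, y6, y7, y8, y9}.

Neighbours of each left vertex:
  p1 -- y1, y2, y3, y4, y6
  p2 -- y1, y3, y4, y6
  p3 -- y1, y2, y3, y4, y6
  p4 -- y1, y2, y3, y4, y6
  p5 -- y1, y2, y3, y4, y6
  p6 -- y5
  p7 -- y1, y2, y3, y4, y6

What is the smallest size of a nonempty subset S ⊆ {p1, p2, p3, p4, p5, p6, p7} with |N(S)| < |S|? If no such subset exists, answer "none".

6

Take S = {p1, p2, p3, p4, p5, p7}. Its neighbourhood is {y1, y2, y3, y4, y6}, so |N(S)| = 5 < |S| = 6.
Every subset of size less than 6 has at least as many neighbours as members, so 6 is the minimum.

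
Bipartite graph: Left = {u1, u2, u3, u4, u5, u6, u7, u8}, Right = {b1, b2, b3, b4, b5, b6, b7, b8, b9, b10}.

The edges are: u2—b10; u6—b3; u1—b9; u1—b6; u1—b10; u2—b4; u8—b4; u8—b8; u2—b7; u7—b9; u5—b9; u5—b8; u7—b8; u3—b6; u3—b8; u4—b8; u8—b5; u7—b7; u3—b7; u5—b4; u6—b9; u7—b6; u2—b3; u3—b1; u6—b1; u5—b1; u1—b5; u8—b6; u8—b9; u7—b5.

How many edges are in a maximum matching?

8

One maximum matching: u1–b6, u2–b4, u3–b7, u4–b8, u5–b1, u6–b3, u7–b9, u8–b5.
All 8 left vertices are matched, so no larger matching exists.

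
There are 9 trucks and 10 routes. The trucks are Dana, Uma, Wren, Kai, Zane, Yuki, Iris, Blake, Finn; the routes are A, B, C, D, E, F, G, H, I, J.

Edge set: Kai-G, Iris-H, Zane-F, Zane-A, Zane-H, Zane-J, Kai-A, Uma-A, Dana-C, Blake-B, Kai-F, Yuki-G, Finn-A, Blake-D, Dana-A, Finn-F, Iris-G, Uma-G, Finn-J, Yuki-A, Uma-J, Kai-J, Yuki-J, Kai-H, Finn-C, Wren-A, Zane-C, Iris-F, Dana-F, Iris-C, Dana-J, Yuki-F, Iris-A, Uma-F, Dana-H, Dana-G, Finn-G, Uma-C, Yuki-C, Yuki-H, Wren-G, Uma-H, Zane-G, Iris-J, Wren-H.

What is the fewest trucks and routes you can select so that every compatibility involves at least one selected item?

{Blake, A, C, F, G, H, J} is a vertex cover of size 7: every edge has an endpoint in this set.
No smaller cover exists because Dana–F, Uma–C, Wren–H, Kai–A, Zane–G, Yuki–J, Blake–B is a matching of size 7, and a cover must include an endpoint of each of these disjoint edges (König's theorem).

7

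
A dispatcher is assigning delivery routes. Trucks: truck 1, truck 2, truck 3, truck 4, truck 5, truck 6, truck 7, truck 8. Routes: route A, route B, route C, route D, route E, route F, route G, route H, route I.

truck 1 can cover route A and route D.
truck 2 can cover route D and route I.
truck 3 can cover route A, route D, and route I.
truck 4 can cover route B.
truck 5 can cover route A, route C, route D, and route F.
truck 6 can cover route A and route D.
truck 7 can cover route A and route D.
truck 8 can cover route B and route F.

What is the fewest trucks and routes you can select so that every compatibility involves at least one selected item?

A maximum matching has 6 edges (e.g. truck 1–route A, truck 2–route D, truck 3–route I, truck 4–route B, truck 5–route C, truck 8–route F).
By König's theorem the minimum vertex cover has the same size. One such cover is {truck 4, truck 5, truck 8, route A, route D, route I}.

6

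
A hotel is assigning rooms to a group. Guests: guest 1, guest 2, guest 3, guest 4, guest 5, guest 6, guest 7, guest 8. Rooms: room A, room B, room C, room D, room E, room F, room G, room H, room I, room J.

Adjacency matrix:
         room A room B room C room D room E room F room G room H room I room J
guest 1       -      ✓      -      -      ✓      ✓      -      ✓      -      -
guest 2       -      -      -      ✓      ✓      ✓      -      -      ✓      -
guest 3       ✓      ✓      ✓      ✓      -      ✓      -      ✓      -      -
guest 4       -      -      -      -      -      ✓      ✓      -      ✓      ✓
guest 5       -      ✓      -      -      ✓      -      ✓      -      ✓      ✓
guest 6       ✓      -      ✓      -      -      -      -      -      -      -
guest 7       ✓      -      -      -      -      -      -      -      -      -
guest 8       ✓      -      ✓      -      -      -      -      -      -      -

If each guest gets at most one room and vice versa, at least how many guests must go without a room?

A valid assignment of size 7: guest 1-room H, guest 2-room E, guest 3-room D, guest 4-room G, guest 5-room I, guest 6-room C, guest 7-room A.
The set {guest 6, guest 7, guest 8} has only 2 neighbours ({room A, room C}), so by Hall's theorem at most 7 of the 8 guests can be matched.
That matches 7 of the 8, leaving 1 unmatched; no matching can do better.

1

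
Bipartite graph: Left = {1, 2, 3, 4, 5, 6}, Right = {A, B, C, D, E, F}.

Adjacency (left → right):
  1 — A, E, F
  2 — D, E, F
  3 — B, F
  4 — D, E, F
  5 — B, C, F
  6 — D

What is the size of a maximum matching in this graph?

One maximum matching: 1–A, 2–E, 3–B, 4–F, 5–C, 6–D.
All 6 left vertices are matched, so no larger matching exists.

6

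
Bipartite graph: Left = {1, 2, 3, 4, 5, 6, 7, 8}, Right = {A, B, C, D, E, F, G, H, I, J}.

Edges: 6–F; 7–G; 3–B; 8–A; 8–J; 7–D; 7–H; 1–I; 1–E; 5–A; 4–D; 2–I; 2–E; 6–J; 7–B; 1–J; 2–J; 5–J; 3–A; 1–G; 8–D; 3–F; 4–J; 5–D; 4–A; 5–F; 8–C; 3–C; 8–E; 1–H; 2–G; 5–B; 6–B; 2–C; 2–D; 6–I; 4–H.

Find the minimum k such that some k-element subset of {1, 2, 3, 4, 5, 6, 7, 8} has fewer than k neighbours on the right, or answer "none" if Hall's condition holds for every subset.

none

A matching saturating every left vertex exists, for instance 1→E, 2→G, 3→C, 4→D, 5→A, 6→F, 7→B, 8→J.
By Hall's marriage theorem, this means |N(S)| ≥ |S| for every subset S, so no violating subset exists.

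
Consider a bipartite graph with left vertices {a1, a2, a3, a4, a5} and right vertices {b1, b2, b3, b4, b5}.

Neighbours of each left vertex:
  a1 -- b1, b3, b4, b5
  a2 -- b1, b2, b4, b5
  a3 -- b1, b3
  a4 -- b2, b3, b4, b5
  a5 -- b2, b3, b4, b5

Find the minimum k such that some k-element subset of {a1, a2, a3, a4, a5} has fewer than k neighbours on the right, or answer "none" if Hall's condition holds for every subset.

A matching saturating every left vertex exists, for instance a1→b5, a2→b2, a3→b1, a4→b4, a5→b3.
By Hall's marriage theorem, this means |N(S)| ≥ |S| for every subset S, so no violating subset exists.

none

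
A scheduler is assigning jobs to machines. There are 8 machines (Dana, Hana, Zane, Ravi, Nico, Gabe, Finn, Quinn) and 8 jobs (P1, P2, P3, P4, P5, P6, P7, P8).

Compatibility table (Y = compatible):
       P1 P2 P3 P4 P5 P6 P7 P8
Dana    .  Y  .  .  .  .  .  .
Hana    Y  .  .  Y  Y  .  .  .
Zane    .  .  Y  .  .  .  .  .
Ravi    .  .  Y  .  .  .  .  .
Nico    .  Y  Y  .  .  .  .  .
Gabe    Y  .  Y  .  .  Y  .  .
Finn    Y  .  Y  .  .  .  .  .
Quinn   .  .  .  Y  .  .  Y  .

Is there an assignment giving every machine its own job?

No

The set {Dana, Zane, Ravi, Nico} has only 2 neighbours ({P2, P3}), so by Hall's theorem at most 6 of the 8 machines can be matched.
Hence no matching covers every machine.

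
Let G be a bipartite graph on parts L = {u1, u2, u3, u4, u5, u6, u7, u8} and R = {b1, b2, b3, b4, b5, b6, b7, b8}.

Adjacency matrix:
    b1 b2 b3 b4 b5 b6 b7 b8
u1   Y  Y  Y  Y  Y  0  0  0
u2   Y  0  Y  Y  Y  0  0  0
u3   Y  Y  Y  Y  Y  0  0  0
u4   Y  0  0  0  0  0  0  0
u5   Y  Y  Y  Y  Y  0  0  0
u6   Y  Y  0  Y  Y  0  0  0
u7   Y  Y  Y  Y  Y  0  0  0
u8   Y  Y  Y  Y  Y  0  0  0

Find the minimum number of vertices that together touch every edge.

5

A maximum matching has 5 edges (e.g. u1–b2, u2–b3, u3–b4, u4–b1, u5–b5).
By König's theorem the minimum vertex cover has the same size. One such cover is {b1, b2, b3, b4, b5}.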